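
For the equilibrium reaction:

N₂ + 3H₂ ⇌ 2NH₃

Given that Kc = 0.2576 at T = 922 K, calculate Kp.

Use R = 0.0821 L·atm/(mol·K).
K_p = 4.50e-05

Δn = (moles gaseous products) − (moles gaseous reactants) = -2
T = 922 K; RT = 0.0821 × 922 = 75.6962
Kp = Kc·(RT)^Δn = 0.2576 × (75.6962)^-2 = 0.2576 × 0.000174523 = 4.50e-05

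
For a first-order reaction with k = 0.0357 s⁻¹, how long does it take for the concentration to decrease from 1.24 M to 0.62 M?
19.42 s

From ln[A] = ln[A]₀ - k·t: t = ln([A]₀/[A])/k = ln(1.24/0.62)/0.0357 = ln(2.0000)/0.0357 = 0.6931/0.0357 = 19.42 s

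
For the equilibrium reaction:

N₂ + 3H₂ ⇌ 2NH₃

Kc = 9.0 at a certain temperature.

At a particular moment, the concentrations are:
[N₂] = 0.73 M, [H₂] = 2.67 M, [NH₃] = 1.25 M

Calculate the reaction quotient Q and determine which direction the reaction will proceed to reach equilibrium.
Q = 0.112, Q < K, reaction proceeds forward (toward products)

Q = ([NH₃]^2) / ([N₂] × [H₂]^3)
  = ((1.25)^2) / ((0.73)·(2.67)^3) = 1.5625/13.895 = 0.1125
Since Q = 0.1125 < Kc = 9.0, the reaction proceeds forward (toward products) to reach equilibrium.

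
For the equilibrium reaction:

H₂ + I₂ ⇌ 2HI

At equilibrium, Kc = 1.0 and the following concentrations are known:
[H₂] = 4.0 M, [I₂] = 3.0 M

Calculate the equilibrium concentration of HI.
[HI] = 3.4641 M

Kc = ([HI]^2) / ([H₂] × [I₂]) = 1.0
[HI]^2 = Kc · (reactant terms)/(other product terms) = 1.0 · 12 / 1 = 12
[HI] = (12)^(1/2) = 3.4641 M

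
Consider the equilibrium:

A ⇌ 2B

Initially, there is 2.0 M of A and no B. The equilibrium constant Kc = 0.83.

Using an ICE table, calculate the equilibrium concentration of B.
[B] = 1.098 M

ICE: [A] = 2.0 − x, [B] = 2x.
Kc = (2x)²/(2.0 − x) = 0.83 ⇒ 4x² + 0.83x − 1.66 = 0.
x = (−0.83 + √(0.83² + 4·4·1.66))/(2·4) = (−0.83 + √27.249)/8 = 0.54876.
[B] = 2x = 1.098 M.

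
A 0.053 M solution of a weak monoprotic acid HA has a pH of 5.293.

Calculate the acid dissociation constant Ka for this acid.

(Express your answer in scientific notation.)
K_a = 4.90e-10

[H⁺] = 10^(−pH) = 10^(−5.293) = 5.093e-06 M. For HA ⇌ H⁺ + A⁻, Ka = x²/(C − x) = (5.093e-06)²/(0.053 − 5.093e-06) = 4.90e-10.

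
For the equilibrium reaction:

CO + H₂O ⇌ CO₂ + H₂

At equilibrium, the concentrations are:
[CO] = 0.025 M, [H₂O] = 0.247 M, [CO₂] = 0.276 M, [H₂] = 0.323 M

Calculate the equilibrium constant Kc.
K_c = 14.4369

Kc = ([CO₂] × [H₂]) / ([CO] × [H₂O])
   = ((0.276)·(0.323)) / ((0.025)·(0.247))
   = 0.089148 / 0.006175 = 14.4369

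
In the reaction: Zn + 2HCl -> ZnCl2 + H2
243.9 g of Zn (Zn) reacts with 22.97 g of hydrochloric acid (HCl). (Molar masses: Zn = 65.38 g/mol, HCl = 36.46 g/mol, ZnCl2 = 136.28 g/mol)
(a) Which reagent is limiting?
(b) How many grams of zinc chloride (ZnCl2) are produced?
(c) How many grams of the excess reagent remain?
(a) HCl, (b) 42.93 g, (c) 223.3 g

Moles of Zn = 243.9 g ÷ 65.38 g/mol = 3.7305 mol
Moles of HCl = 22.97 g ÷ 36.46 g/mol = 0.630005 mol
Moles ÷ coefficient: Zn: 3.7305/1 = 3.73, HCl: 0.630005/2 = 0.315
(a) HCl has the smaller value, so HCl is the limiting reagent.
(b) Moles of ZnCl2 = 0.630005 mol HCl × (1/2) = 0.315003 mol; mass = 0.315003 mol × 136.28 g/mol = 42.93 g
(c) Zn consumed = 0.630005 × (1/2) = 0.315003 mol; remaining = 3.7305 − 0.315003 = 3.4155 mol; mass = 3.4155 mol × 65.38 g/mol = 223.3 g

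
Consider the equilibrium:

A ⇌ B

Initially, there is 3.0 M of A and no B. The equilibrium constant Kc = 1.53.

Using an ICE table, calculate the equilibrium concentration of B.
[B] = 1.814 M

ICE: [A] = 3.0 − x, [B] = x.
Kc = x/(3.0 − x) = 1.53 ⇒ x = 1.53·3.0/(1 + 1.53) = 4.59/2.53 = 1.814.
[B] = x = 1.814 M.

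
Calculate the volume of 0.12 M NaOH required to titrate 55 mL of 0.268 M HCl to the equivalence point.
V_{base} = 122.8 mL

At equivalence: moles acid = moles base.
moles HCl = 0.268 M × 0.055 L = 0.01474 mol
V_NaOH = 0.01474 mol ÷ 0.12 M = 0.1228 L = 122.8 mL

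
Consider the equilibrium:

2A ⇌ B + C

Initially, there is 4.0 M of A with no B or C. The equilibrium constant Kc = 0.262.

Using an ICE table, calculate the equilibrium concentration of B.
[B] = 1.012 M

ICE: [A] = 4.0 − 2x, [B] = [C] = x.
Kc = x²/(4.0 − 2x)² = 0.262 ⇒ √Kc = x/(4.0 − 2x).
x = √0.262·4.0/(1 + 2√0.262) = 0.51186·4.0/2.0237 = 1.0117.
[B] = x = 1.012 M.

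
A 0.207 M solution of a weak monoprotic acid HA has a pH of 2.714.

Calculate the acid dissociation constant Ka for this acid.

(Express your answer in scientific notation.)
K_a = 1.82e-05

[H⁺] = 10^(−pH) = 10^(−2.714) = 1.932e-03 M. For HA ⇌ H⁺ + A⁻, Ka = x²/(C − x) = (1.932e-03)²/(0.207 − 1.932e-03) = 1.82e-05.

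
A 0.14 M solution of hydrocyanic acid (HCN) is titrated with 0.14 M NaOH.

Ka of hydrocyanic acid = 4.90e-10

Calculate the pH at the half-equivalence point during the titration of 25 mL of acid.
pH = pKa = 9.31

At the half-equivalence point, [HA] = [A⁻], so by Henderson–Hasselbalch pH = pKa + log(1) = pKa.
pKa = −log(4.90e-10) = 9.31.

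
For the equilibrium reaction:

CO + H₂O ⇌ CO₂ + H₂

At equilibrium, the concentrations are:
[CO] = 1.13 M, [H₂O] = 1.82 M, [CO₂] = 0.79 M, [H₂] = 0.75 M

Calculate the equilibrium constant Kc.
K_c = 0.2881

Kc = ([CO₂] × [H₂]) / ([CO] × [H₂O])
   = ((0.79)·(0.75)) / ((1.13)·(1.82))
   = 0.5925 / 2.0566 = 0.2881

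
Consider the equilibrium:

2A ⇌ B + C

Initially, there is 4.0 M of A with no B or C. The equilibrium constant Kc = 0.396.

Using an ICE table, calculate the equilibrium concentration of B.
[B] = 1.114 M

ICE: [A] = 4.0 − 2x, [B] = [C] = x.
Kc = x²/(4.0 − 2x)² = 0.396 ⇒ √Kc = x/(4.0 − 2x).
x = √0.396·4.0/(1 + 2√0.396) = 0.62929·4.0/2.2586 = 1.1145.
[B] = x = 1.114 M.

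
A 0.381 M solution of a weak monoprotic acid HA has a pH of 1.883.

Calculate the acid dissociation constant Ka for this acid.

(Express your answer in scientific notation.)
K_a = 4.66e-04

[H⁺] = 10^(−pH) = 10^(−1.883) = 1.309e-02 M. For HA ⇌ H⁺ + A⁻, Ka = x²/(C − x) = (1.309e-02)²/(0.381 − 1.309e-02) = 4.66e-04.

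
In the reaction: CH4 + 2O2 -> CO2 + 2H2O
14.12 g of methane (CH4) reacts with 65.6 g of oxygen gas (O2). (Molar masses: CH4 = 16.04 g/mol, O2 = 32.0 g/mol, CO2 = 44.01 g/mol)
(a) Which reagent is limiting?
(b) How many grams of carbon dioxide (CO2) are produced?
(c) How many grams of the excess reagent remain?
(a) CH4, (b) 38.74 g, (c) 9.261 g

Moles of CH4 = 14.12 g ÷ 16.04 g/mol = 0.880299 mol
Moles of O2 = 65.6 g ÷ 32.0 g/mol = 2.05 mol
Moles ÷ coefficient: CH4: 0.880299/1 = 0.8803, O2: 2.05/2 = 1.025
(a) CH4 has the smaller value, so CH4 is the limiting reagent.
(b) Moles of CO2 = 0.880299 mol CH4 × (1/1) = 0.880299 mol; mass = 0.880299 mol × 44.01 g/mol = 38.74 g
(c) O2 consumed = 0.880299 × (2/1) = 1.7606 mol; remaining = 2.05 − 1.7606 = 0.289401 mol; mass = 0.289401 mol × 32.0 g/mol = 9.261 g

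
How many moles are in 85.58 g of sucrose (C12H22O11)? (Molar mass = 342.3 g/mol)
Moles = 85.58 g ÷ 342.3 g/mol = 0.25 mol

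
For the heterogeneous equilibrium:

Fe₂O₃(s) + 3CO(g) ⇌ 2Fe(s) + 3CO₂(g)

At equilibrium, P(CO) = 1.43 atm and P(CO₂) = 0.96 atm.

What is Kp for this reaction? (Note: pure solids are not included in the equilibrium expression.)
K_p = 0.303

Solids (Fe₂O₃, Fe) are excluded.
Kp = P(CO₂)³/P(CO)³ = (0.96)³/(1.43)³ = 0.8847/2.924 = 0.303.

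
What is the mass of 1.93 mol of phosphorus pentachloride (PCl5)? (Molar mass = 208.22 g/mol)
Mass = 1.93 mol × 208.22 g/mol = 401.9 g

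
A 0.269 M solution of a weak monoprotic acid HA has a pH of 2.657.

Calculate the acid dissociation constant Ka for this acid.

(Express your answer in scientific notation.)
K_a = 1.82e-05

[H⁺] = 10^(−pH) = 10^(−2.657) = 2.203e-03 M. For HA ⇌ H⁺ + A⁻, Ka = x²/(C − x) = (2.203e-03)²/(0.269 − 2.203e-03) = 1.82e-05.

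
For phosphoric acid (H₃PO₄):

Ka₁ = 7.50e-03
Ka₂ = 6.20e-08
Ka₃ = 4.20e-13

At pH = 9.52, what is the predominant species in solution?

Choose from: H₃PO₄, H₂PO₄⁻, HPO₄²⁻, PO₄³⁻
HPO₄²⁻

pKa1 = 2.12, pKa2 = 7.21, pKa3 = 12.38. Each pKa is the crossover between adjacent species; pH = 9.52 lies in the region where HPO₄²⁻ predominates.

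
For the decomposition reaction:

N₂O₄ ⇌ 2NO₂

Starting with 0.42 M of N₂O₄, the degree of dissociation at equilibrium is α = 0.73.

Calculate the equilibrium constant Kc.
K_c = 3.3158

x = α·[A]₀ = 0.73 × 0.42 = 0.3066 M dissociated.
At eq: [N₂O₄] = 0.42 − 0.3066 = 0.1134 M; [NO₂] = 2x = 0.6132 M.
Kc = [NO₂]²/[N₂O₄] = (0.6132)²/0.1134 = 3.316.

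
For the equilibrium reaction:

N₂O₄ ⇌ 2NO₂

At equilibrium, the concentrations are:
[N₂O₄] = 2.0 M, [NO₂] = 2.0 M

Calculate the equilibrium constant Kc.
K_c = 2.0000

Kc = ([NO₂]^2) / ([N₂O₄])
   = ((2.0)^2) / ((2.0))
   = 4 / 2 = 2.0000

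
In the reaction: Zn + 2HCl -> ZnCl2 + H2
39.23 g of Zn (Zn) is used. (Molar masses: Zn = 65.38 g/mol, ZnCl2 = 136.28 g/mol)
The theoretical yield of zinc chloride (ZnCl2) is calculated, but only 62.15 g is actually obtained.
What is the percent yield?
Moles of Zn = 39.23 g ÷ 65.38 g/mol = 0.600031 mol
Mole ratio: 1 mol ZnCl2 / 1 mol Zn
Moles of ZnCl2 = 0.600031 × (1/1) = 0.600031 mol
Theoretical yield = 0.600031 mol × 136.28 g/mol = 81.772 g
Actual yield = 62.15 g
Percent yield = (62.15 / 81.772) × 100% = 76.0%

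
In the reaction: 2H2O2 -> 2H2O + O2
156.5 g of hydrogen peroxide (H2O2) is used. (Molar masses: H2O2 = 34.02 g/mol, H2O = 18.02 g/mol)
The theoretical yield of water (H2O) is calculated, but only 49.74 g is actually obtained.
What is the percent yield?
Moles of H2O2 = 156.5 g ÷ 34.02 g/mol = 4.60024 mol
Mole ratio: 2 mol H2O / 2 mol H2O2
Moles of H2O = 4.60024 × (2/2) = 4.60024 mol
Theoretical yield = 4.60024 mol × 18.02 g/mol = 82.896 g
Actual yield = 49.74 g
Percent yield = (49.74 / 82.896) × 100% = 60.0%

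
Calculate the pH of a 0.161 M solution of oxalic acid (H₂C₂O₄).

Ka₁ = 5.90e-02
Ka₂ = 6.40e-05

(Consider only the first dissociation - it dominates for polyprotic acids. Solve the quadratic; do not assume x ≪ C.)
pH = 1.14

x² + Ka₁·x − Ka₁·C = 0 with Ka₁ = 5.90e-02, C = 0.161.
x = (−Ka₁ + √(Ka₁² + 4·Ka₁·C))/2 = 7.2330e-02 M, so pH = 1.14.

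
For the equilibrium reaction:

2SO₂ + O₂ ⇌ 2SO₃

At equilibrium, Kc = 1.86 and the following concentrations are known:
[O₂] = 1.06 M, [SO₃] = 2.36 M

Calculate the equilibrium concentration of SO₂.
[SO₂] = 1.6807 M

Kc = ([SO₃]^2) / ([SO₂]^2 × [O₂]) = 1.86
[SO₂]^2 = (product terms)/(Kc · other reactant terms) = 5.5696 / (1.86 · 1.06) = 2.8249
[SO₂] = (2.8249)^(1/2) = 1.6807 M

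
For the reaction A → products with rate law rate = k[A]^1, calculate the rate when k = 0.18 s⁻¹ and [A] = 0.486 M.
0.08748 M/s

rate = k·[A]^1 = 0.18·(0.486)^1 = 0.18·0.486 = 0.08748 M/s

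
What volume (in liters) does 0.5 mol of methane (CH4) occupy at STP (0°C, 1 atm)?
At STP, 1 mol of gas occupies 22.4 L
Volume = 0.5 mol × 22.4 L/mol = 11.20 L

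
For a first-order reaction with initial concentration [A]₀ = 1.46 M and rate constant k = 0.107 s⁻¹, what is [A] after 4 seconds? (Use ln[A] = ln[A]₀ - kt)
0.9516 M

ln[A] = ln[A]₀ - k·t = ln(1.46) - (0.107)·(4) = 0.3784 - 0.4280 = -0.0496
[A] = e^(-0.0496) = 0.9516 M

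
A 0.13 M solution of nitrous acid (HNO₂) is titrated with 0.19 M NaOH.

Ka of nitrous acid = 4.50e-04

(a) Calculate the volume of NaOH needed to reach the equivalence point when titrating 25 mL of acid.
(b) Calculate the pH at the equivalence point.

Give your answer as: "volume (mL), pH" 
V = 17.1 mL, pH = 8.12

(a) At equivalence: moles acid = moles base.
moles acid = 0.13 × 0.025 = 0.00325 mol; V_NaOH = 0.00325/0.19 = 0.01711 L = 17.1 mL.
(b) At equivalence, all acid → conjugate base A⁻ at [A⁻] = 0.00325/0.04211 = 0.07719 M.
Kb = Kw/Ka = 1.0e-14/4.50e-04 = 2.222e-11; [OH⁻] = √(Kb·[A⁻]) = 1.310e-06; pOH = 5.88; pH = 14 − pOH = 8.12.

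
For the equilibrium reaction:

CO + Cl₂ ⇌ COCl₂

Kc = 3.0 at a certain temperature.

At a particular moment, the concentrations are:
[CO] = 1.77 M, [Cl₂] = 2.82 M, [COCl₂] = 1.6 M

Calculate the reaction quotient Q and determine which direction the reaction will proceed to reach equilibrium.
Q = 0.321, Q < K, reaction proceeds forward (toward products)

Q = ([COCl₂]) / ([CO] × [Cl₂])
  = ((1.6)) / ((1.77)·(2.82)) = 1.6/4.9914 = 0.3206
Since Q = 0.3206 < Kc = 3.0, the reaction proceeds forward (toward products) to reach equilibrium.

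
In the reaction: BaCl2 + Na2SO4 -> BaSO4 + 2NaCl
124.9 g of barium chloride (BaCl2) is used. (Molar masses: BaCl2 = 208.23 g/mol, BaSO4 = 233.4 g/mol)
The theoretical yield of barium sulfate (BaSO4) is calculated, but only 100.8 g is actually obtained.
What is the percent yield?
Moles of BaCl2 = 124.9 g ÷ 208.23 g/mol = 0.599818 mol
Mole ratio: 1 mol BaSO4 / 1 mol BaCl2
Moles of BaSO4 = 0.599818 × (1/1) = 0.599818 mol
Theoretical yield = 0.599818 mol × 233.4 g/mol = 140 g
Actual yield = 100.8 g
Percent yield = (100.8 / 140) × 100% = 72.0%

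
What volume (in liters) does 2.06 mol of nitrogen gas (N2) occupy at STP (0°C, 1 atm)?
At STP, 1 mol of gas occupies 22.4 L
Volume = 2.06 mol × 22.4 L/mol = 46.14 L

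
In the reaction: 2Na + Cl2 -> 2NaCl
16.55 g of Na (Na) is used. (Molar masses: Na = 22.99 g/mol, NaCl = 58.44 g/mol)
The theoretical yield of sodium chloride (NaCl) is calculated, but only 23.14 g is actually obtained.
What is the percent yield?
Moles of Na = 16.55 g ÷ 22.99 g/mol = 0.719878 mol
Mole ratio: 2 mol NaCl / 2 mol Na
Moles of NaCl = 0.719878 × (2/2) = 0.719878 mol
Theoretical yield = 0.719878 mol × 58.44 g/mol = 42.07 g
Actual yield = 23.14 g
Percent yield = (23.14 / 42.07) × 100% = 55.0%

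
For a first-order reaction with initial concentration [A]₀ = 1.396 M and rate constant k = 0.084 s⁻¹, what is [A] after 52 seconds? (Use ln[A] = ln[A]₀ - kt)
0.0177 M

ln[A] = ln[A]₀ - k·t = ln(1.396) - (0.084)·(52) = 0.3336 - 4.3680 = -4.0344
[A] = e^(-4.0344) = 0.0177 M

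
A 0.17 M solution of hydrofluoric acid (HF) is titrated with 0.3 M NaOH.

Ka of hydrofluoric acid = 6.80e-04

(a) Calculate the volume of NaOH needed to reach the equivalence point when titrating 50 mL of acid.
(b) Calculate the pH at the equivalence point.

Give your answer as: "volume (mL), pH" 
V = 28.3 mL, pH = 8.10

(a) At equivalence: moles acid = moles base.
moles acid = 0.17 × 0.05 = 0.0085 mol; V_NaOH = 0.0085/0.3 = 0.02833 L = 28.3 mL.
(b) At equivalence, all acid → conjugate base A⁻ at [A⁻] = 0.0085/0.07833 = 0.1085 M.
Kb = Kw/Ka = 1.0e-14/6.80e-04 = 1.471e-11; [OH⁻] = √(Kb·[A⁻]) = 1.263e-06; pOH = 5.90; pH = 14 − pOH = 8.10.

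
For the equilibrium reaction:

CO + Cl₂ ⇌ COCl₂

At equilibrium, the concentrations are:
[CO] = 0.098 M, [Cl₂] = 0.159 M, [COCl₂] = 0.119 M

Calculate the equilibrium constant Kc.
K_c = 7.6370

Kc = ([COCl₂]) / ([CO] × [Cl₂])
   = ((0.119)) / ((0.098)·(0.159))
   = 0.119 / 0.015582 = 7.6370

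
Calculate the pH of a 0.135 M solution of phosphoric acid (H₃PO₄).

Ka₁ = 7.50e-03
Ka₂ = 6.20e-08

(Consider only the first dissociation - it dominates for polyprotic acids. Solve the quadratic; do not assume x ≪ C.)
pH = 1.55

x² + Ka₁·x − Ka₁·C = 0 with Ka₁ = 7.50e-03, C = 0.135.
x = (−Ka₁ + √(Ka₁² + 4·Ka₁·C))/2 = 2.8290e-02 M, so pH = 1.55.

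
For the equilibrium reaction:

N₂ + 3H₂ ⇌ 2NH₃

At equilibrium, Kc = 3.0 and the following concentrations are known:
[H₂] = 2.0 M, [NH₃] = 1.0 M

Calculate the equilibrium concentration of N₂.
[N₂] = 0.0417 M

Kc = ([NH₃]^2) / ([N₂] × [H₂]^3) = 3.0
[N₂]^1 = (product terms)/(Kc · other reactant terms) = 1 / (3.0 · 8) = 0.041667
[N₂] = 0.0417 M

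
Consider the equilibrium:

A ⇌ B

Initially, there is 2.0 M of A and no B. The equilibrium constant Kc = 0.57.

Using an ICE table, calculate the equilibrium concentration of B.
[B] = 0.726 M

ICE: [A] = 2.0 − x, [B] = x.
Kc = x/(2.0 − x) = 0.57 ⇒ x = 0.57·2.0/(1 + 0.57) = 1.14/1.57 = 0.7261.
[B] = x = 0.726 M.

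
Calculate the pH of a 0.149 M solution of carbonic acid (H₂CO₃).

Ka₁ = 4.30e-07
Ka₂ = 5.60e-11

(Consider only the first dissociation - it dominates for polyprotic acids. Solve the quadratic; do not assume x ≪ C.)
pH = 3.60

x² + Ka₁·x − Ka₁·C = 0 with Ka₁ = 4.30e-07, C = 0.149.
x = (−Ka₁ + √(Ka₁² + 4·Ka₁·C))/2 = 2.5291e-04 M, so pH = 3.60.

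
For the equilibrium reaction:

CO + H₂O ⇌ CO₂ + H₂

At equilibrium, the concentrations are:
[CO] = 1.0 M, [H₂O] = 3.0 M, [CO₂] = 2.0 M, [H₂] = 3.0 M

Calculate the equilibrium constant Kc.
K_c = 2.0000

Kc = ([CO₂] × [H₂]) / ([CO] × [H₂O])
   = ((2.0)·(3.0)) / ((1.0)·(3.0))
   = 6 / 3 = 2.0000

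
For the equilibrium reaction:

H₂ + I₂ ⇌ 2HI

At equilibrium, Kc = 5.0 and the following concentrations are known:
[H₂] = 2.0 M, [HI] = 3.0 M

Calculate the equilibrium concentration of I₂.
[I₂] = 0.9000 M

Kc = ([HI]^2) / ([H₂] × [I₂]) = 5.0
[I₂]^1 = (product terms)/(Kc · other reactant terms) = 9 / (5.0 · 2) = 0.9
[I₂] = 0.9000 M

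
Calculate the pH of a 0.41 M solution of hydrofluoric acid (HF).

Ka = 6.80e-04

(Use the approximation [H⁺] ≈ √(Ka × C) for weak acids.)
pH = 1.78

[H⁺] = √(Ka × C) = √(6.80e-04 × 0.41) = 1.6697e-02. pH = -log(1.6697e-02)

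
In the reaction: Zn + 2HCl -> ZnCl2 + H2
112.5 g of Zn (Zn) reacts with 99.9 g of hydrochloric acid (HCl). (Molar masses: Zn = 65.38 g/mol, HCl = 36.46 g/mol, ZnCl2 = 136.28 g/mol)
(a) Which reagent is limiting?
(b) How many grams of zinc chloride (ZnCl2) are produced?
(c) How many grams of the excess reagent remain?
(a) HCl, (b) 186.7 g, (c) 22.93 g

Moles of Zn = 112.5 g ÷ 65.38 g/mol = 1.72071 mol
Moles of HCl = 99.9 g ÷ 36.46 g/mol = 2.73999 mol
Moles ÷ coefficient: Zn: 1.72071/1 = 1.721, HCl: 2.73999/2 = 1.37
(a) HCl has the smaller value, so HCl is the limiting reagent.
(b) Moles of ZnCl2 = 2.73999 mol HCl × (1/2) = 1.36999 mol; mass = 1.36999 mol × 136.28 g/mol = 186.7 g
(c) Zn consumed = 2.73999 × (1/2) = 1.36999 mol; remaining = 1.72071 − 1.36999 = 0.350715 mol; mass = 0.350715 mol × 65.38 g/mol = 22.93 g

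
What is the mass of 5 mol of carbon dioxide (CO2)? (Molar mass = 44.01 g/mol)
Mass = 5 mol × 44.01 g/mol = 220 g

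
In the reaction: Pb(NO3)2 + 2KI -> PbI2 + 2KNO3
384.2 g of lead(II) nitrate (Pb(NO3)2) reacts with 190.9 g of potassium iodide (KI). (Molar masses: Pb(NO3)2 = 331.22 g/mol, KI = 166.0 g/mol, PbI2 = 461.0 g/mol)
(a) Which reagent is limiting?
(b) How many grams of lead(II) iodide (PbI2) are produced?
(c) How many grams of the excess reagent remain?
(a) KI, (b) 265.1 g, (c) 193.7 g

Moles of Pb(NO3)2 = 384.2 g ÷ 331.22 g/mol = 1.15995 mol
Moles of KI = 190.9 g ÷ 166.0 g/mol = 1.15 mol
Moles ÷ coefficient: Pb(NO3)2: 1.15995/1 = 1.16, KI: 1.15/2 = 0.575
(a) KI has the smaller value, so KI is the limiting reagent.
(b) Moles of PbI2 = 1.15 mol KI × (1/2) = 0.575 mol; mass = 0.575 mol × 461.0 g/mol = 265.1 g
(c) Pb(NO3)2 consumed = 1.15 × (1/2) = 0.575 mol; remaining = 1.15995 − 0.575 = 0.584954 mol; mass = 0.584954 mol × 331.22 g/mol = 193.7 g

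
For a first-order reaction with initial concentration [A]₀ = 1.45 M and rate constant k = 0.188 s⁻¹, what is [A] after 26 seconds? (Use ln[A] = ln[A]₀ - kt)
0.0109 M

ln[A] = ln[A]₀ - k·t = ln(1.45) - (0.188)·(26) = 0.3716 - 4.8880 = -4.5164
[A] = e^(-4.5164) = 0.0109 M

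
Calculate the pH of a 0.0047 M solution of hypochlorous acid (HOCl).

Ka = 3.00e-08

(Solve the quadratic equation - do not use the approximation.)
pH = 4.93

x² + Ka×x - Ka×C = 0. Using quadratic formula: [H⁺] = 1.1859e-05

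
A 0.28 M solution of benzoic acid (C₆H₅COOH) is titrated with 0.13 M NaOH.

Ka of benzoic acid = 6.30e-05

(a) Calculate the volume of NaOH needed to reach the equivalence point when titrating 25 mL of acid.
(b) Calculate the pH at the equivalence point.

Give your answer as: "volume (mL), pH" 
V = 53.8 mL, pH = 8.57

(a) At equivalence: moles acid = moles base.
moles acid = 0.28 × 0.025 = 0.007 mol; V_NaOH = 0.007/0.13 = 0.05385 L = 53.8 mL.
(b) At equivalence, all acid → conjugate base A⁻ at [A⁻] = 0.007/0.07885 = 0.08878 M.
Kb = Kw/Ka = 1.0e-14/6.30e-05 = 1.587e-10; [OH⁻] = √(Kb·[A⁻]) = 3.754e-06; pOH = 5.43; pH = 14 − pOH = 8.57.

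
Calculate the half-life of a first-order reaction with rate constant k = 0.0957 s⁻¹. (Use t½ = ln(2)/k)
7.24 s

t½ = ln(2)/k = 0.6931/0.0957 = 7.24 s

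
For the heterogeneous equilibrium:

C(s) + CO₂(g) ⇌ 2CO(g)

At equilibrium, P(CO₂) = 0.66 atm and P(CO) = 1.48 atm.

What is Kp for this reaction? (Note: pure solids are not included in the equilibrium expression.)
K_p = 3.319

Solid C is excluded.
Kp = P(CO)²/P(CO₂) = (1.48)²/0.66 = 2.19/0.66 = 3.319.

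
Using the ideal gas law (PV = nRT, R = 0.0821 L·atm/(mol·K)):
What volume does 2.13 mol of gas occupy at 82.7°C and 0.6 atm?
T = 82.7°C + 273.15 = 355.85 K
V = nRT/P = (2.13 × 0.0821 × 355.85) / 0.6
V = 103.71 L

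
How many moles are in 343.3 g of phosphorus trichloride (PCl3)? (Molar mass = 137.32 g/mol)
Moles = 343.3 g ÷ 137.32 g/mol = 2.5 mol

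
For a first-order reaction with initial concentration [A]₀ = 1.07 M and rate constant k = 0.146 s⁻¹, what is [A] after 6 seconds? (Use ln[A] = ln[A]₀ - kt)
0.4456 M

ln[A] = ln[A]₀ - k·t = ln(1.07) - (0.146)·(6) = 0.0677 - 0.8760 = -0.8083
[A] = e^(-0.8083) = 0.4456 M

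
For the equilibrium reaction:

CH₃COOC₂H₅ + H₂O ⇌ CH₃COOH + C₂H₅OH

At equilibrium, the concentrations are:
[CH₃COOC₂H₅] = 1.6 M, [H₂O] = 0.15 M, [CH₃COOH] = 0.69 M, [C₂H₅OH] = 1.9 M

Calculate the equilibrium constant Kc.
K_c = 5.4625

Kc = ([CH₃COOH] × [C₂H₅OH]) / ([CH₃COOC₂H₅] × [H₂O])
   = ((0.69)·(1.9)) / ((1.6)·(0.15))
   = 1.311 / 0.24 = 5.4625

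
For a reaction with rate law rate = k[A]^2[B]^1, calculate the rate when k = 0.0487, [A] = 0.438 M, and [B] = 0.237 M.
0.002214 M/s

rate = k·[A]^2·[B]^1 = 0.0487·(0.438)^2·(0.237)^1 = 0.0487·0.191844·0.237 = 0.002214 M/s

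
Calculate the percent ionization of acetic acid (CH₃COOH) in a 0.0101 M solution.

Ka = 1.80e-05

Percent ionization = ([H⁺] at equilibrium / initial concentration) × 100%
Percent ionization = 4.13%

Let x = [H⁺]. Ka = x²/(C - x) ⇒ x² + (1.80e-05)x - (1.80e-05)(0.0101) = 0. x = 4.1748e-04. Percent = (4.1748e-04/0.0101) × 100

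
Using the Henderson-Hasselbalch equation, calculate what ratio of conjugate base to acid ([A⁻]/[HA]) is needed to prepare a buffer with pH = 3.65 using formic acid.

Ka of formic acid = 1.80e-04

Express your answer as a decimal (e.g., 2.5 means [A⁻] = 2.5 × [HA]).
[A⁻]/[HA] = 0.804

pKa = −log(1.80e-04) = 3.7447. pH = pKa + log([A⁻]/[HA]). 3.65 = 3.7447 + log(ratio). log(ratio) = 3.65 − 3.7447 = -0.0947. ratio = 10^(-0.0947) = 0.804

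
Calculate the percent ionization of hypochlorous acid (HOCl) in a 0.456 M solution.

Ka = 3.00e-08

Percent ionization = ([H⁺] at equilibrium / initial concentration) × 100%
Percent ionization = 0.0256%

Let x = [H⁺]. Ka = x²/(C - x) ⇒ x² + (3.00e-08)x - (3.00e-08)(0.456) = 0. x = 1.1695e-04. Percent = (1.1695e-04/0.456) × 100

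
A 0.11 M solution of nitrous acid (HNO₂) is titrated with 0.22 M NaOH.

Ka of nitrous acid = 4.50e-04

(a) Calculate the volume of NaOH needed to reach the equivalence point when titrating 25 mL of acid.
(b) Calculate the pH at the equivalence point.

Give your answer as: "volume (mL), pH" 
V = 12.5 mL, pH = 8.11

(a) At equivalence: moles acid = moles base.
moles acid = 0.11 × 0.025 = 0.00275 mol; V_NaOH = 0.00275/0.22 = 0.0125 L = 12.5 mL.
(b) At equivalence, all acid → conjugate base A⁻ at [A⁻] = 0.00275/0.0375 = 0.07333 M.
Kb = Kw/Ka = 1.0e-14/4.50e-04 = 2.222e-11; [OH⁻] = √(Kb·[A⁻]) = 1.277e-06; pOH = 5.89; pH = 14 − pOH = 8.11.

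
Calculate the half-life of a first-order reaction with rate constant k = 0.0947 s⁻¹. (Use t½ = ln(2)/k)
7.32 s

t½ = ln(2)/k = 0.6931/0.0947 = 7.32 s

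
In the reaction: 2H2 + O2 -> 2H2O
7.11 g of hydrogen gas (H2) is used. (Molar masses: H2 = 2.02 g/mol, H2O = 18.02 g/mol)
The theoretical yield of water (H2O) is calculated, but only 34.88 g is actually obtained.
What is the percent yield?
Moles of H2 = 7.11 g ÷ 2.02 g/mol = 3.5198 mol
Mole ratio: 2 mol H2O / 2 mol H2
Moles of H2O = 3.5198 × (2/2) = 3.5198 mol
Theoretical yield = 3.5198 mol × 18.02 g/mol = 63.427 g
Actual yield = 34.88 g
Percent yield = (34.88 / 63.427) × 100% = 55.0%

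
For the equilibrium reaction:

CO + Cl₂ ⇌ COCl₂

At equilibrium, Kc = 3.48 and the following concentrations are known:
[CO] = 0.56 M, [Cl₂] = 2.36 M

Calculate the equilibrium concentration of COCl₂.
[COCl₂] = 4.5992 M

Kc = ([COCl₂]) / ([CO] × [Cl₂]) = 3.48
[COCl₂]^1 = Kc · (reactant terms)/(other product terms) = 3.48 · 1.3216 / 1 = 4.5992
[COCl₂] = 4.5992 M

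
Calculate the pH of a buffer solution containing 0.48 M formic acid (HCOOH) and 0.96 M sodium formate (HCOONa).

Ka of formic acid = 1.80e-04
pH = 4.05

pKa = -log(1.80e-04) = 3.74. pH = pKa + log([A⁻]/[HA]) = 3.74 + log(0.96/0.48)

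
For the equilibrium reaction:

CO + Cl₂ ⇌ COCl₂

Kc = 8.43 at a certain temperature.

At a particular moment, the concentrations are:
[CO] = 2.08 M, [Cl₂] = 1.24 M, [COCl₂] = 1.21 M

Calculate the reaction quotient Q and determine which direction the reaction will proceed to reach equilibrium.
Q = 0.469, Q < K, reaction proceeds forward (toward products)

Q = ([COCl₂]) / ([CO] × [Cl₂])
  = ((1.21)) / ((2.08)·(1.24)) = 1.21/2.5792 = 0.4691
Since Q = 0.4691 < Kc = 8.43, the reaction proceeds forward (toward products) to reach equilibrium.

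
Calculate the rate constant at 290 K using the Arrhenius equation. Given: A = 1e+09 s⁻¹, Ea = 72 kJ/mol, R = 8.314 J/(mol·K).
1.07e-04 s⁻¹

k = A·exp(-Ea/(R·T)) = 1e+09·exp(-72000/(8.314·290)) = 1e+09·exp(-29.8624) = 1e+09·1.0738e-13 = 1.07e-04 s⁻¹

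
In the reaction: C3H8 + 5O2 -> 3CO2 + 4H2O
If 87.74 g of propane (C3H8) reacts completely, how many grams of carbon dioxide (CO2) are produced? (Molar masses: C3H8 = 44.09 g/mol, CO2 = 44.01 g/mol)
Moles of C3H8 = 87.74 g ÷ 44.09 g/mol = 1.99002 mol
Mole ratio: 3 mol CO2 / 1 mol C3H8
Moles of CO2 = 1.99002 × (3/1) = 5.97006 mol
Mass of CO2 = 5.97006 mol × 44.01 g/mol = 262.7 g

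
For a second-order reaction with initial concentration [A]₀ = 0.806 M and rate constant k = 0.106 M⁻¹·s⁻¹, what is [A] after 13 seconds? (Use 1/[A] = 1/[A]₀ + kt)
0.3819 M

1/[A] = 1/[A]₀ + k·t = 1/0.806 + (0.106)·(13) = 1.2407 + 1.3780 = 2.6187
[A] = 1/2.6187 = 0.3819 M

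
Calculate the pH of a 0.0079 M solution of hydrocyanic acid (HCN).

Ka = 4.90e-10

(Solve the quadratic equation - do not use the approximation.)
pH = 5.71

x² + Ka×x - Ka×C = 0. Using quadratic formula: [H⁺] = 1.9672e-06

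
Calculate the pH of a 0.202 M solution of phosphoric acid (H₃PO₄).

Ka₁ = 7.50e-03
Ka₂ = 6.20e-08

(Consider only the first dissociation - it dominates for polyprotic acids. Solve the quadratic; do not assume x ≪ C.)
pH = 1.45

x² + Ka₁·x − Ka₁·C = 0 with Ka₁ = 7.50e-03, C = 0.202.
x = (−Ka₁ + √(Ka₁² + 4·Ka₁·C))/2 = 3.5353e-02 M, so pH = 1.45.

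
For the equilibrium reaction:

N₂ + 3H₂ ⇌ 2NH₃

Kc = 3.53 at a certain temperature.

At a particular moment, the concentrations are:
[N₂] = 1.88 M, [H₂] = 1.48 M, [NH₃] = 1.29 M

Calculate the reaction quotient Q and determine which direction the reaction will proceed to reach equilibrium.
Q = 0.273, Q < K, reaction proceeds forward (toward products)

Q = ([NH₃]^2) / ([N₂] × [H₂]^3)
  = ((1.29)^2) / ((1.88)·(1.48)^3) = 1.6641/6.0946 = 0.273
Since Q = 0.273 < Kc = 3.53, the reaction proceeds forward (toward products) to reach equilibrium.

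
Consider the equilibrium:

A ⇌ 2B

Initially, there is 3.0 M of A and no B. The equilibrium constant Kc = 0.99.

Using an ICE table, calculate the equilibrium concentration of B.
[B] = 1.494 M

ICE: [A] = 3.0 − x, [B] = 2x.
Kc = (2x)²/(3.0 − x) = 0.99 ⇒ 4x² + 0.99x − 2.97 = 0.
x = (−0.99 + √(0.99² + 4·4·2.97))/(2·4) = (−0.99 + √48.5)/8 = 0.74678.
[B] = 2x = 1.494 M.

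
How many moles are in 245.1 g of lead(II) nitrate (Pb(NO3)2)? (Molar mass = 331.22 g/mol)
Moles = 245.1 g ÷ 331.22 g/mol = 0.74 mol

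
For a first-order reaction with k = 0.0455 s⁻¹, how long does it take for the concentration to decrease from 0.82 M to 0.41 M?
15.23 s

From ln[A] = ln[A]₀ - k·t: t = ln([A]₀/[A])/k = ln(0.82/0.41)/0.0455 = ln(2.0000)/0.0455 = 0.6931/0.0455 = 15.23 s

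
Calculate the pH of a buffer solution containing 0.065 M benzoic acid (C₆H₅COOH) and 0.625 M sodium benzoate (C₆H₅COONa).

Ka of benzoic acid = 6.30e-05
pH = 5.18

pKa = -log(6.30e-05) = 4.20. pH = pKa + log([A⁻]/[HA]) = 4.20 + log(0.625/0.065)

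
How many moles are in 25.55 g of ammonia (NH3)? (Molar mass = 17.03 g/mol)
Moles = 25.55 g ÷ 17.03 g/mol = 1.5 mol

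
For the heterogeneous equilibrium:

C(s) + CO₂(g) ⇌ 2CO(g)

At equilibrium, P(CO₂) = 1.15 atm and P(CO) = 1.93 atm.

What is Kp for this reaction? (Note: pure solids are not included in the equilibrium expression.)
K_p = 3.239

Solid C is excluded.
Kp = P(CO)²/P(CO₂) = (1.93)²/1.15 = 3.725/1.15 = 3.239.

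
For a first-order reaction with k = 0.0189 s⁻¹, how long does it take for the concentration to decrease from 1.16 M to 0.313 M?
69.31 s

From ln[A] = ln[A]₀ - k·t: t = ln([A]₀/[A])/k = ln(1.16/0.313)/0.0189 = ln(3.7061)/0.0189 = 1.3100/0.0189 = 69.31 s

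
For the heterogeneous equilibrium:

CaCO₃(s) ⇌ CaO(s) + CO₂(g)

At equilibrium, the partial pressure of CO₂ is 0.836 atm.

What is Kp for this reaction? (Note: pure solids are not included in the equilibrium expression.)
K_p = 0.836

Solids (CaCO₃, CaO) have activity 1 and are excluded.
Kp = P(CO₂) = 0.836.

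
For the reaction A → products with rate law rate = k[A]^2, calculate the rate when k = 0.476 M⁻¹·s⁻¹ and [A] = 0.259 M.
0.03193 M/s

rate = k·[A]^2 = 0.476·(0.259)^2 = 0.476·0.067081 = 0.03193 M/s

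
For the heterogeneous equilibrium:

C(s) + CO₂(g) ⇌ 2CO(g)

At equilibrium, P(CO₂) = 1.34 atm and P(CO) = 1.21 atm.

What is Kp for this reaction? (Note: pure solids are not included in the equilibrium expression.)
K_p = 1.093

Solid C is excluded.
Kp = P(CO)²/P(CO₂) = (1.21)²/1.34 = 1.464/1.34 = 1.093.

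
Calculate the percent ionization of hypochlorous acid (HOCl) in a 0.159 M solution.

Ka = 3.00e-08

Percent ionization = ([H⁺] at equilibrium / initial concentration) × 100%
Percent ionization = 0.0434%

Let x = [H⁺]. Ka = x²/(C - x) ⇒ x² + (3.00e-08)x - (3.00e-08)(0.159) = 0. x = 6.9050e-05. Percent = (6.9050e-05/0.159) × 100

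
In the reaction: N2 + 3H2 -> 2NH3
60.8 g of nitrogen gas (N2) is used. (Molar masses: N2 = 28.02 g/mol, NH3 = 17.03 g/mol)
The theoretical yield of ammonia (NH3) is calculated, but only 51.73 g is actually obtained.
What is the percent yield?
Moles of N2 = 60.8 g ÷ 28.02 g/mol = 2.16988 mol
Mole ratio: 2 mol NH3 / 1 mol N2
Moles of NH3 = 2.16988 × (2/1) = 4.33976 mol
Theoretical yield = 4.33976 mol × 17.03 g/mol = 73.906 g
Actual yield = 51.73 g
Percent yield = (51.73 / 73.906) × 100% = 70.0%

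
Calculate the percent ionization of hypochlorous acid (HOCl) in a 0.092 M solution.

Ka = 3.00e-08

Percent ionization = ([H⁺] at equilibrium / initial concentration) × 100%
Percent ionization = 0.0571%

Let x = [H⁺]. Ka = x²/(C - x) ⇒ x² + (3.00e-08)x - (3.00e-08)(0.092) = 0. x = 5.2521e-05. Percent = (5.2521e-05/0.092) × 100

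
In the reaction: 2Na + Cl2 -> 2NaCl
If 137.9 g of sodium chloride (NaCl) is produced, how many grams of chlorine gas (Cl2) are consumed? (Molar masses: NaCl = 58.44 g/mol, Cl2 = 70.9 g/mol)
Moles of NaCl = 137.9 g ÷ 58.44 g/mol = 2.35969 mol
Mole ratio: 1 mol Cl2 / 2 mol NaCl
Moles of Cl2 = 2.35969 × (1/2) = 1.17984 mol
Mass of Cl2 = 1.17984 mol × 70.9 g/mol = 83.65 g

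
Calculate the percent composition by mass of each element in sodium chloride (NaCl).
Na: 39.34%, Cl: 60.66%

Molar mass of NaCl = 58.44 g/mol
% Na = (1 × 22.99) / 58.44 × 100% = 22.99 / 58.44 × 100% = 39.34%
% Cl = (1 × 35.45) / 58.44 × 100% = 35.45 / 58.44 × 100% = 60.66%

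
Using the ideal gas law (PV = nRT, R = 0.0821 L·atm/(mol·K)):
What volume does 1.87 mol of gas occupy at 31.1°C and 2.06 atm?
T = 31.1°C + 273.15 = 304.25 K
V = nRT/P = (1.87 × 0.0821 × 304.25) / 2.06
V = 22.68 L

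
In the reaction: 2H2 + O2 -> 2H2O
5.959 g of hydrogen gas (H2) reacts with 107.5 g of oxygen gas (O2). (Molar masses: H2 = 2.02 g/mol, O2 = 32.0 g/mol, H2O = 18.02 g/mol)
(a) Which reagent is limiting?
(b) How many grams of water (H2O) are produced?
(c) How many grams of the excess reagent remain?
(a) H2, (b) 53.16 g, (c) 60.3 g

Moles of H2 = 5.959 g ÷ 2.02 g/mol = 2.95 mol
Moles of O2 = 107.5 g ÷ 32.0 g/mol = 3.35938 mol
Moles ÷ coefficient: H2: 2.95/2 = 1.475, O2: 3.35938/1 = 3.359
(a) H2 has the smaller value, so H2 is the limiting reagent.
(b) Moles of H2O = 2.95 mol H2 × (2/2) = 2.95 mol; mass = 2.95 mol × 18.02 g/mol = 53.16 g
(c) O2 consumed = 2.95 × (1/2) = 1.475 mol; remaining = 3.35938 − 1.475 = 1.88438 mol; mass = 1.88438 mol × 32.0 g/mol = 60.3 g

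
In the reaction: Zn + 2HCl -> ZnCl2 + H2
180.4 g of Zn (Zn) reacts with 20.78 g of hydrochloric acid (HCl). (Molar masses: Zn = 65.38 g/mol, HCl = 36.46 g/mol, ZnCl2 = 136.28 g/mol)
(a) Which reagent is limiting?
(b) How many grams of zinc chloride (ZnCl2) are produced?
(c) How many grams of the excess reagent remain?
(a) HCl, (b) 38.84 g, (c) 161.8 g

Moles of Zn = 180.4 g ÷ 65.38 g/mol = 2.75925 mol
Moles of HCl = 20.78 g ÷ 36.46 g/mol = 0.56994 mol
Moles ÷ coefficient: Zn: 2.75925/1 = 2.759, HCl: 0.56994/2 = 0.285
(a) HCl has the smaller value, so HCl is the limiting reagent.
(b) Moles of ZnCl2 = 0.56994 mol HCl × (1/2) = 0.28497 mol; mass = 0.28497 mol × 136.28 g/mol = 38.84 g
(c) Zn consumed = 0.56994 × (1/2) = 0.28497 mol; remaining = 2.75925 − 0.28497 = 2.47428 mol; mass = 2.47428 mol × 65.38 g/mol = 161.8 g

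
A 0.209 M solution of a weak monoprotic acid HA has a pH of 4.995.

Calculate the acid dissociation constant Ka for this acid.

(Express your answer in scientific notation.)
K_a = 4.90e-10

[H⁺] = 10^(−pH) = 10^(−4.995) = 1.012e-05 M. For HA ⇌ H⁺ + A⁻, Ka = x²/(C − x) = (1.012e-05)²/(0.209 − 1.012e-05) = 4.90e-10.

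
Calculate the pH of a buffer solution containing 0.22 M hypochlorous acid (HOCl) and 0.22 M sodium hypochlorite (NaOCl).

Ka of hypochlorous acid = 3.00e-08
pH = 7.52

pKa = -log(3.00e-08) = 7.52. pH = pKa + log([A⁻]/[HA]) = 7.52 + log(0.22/0.22)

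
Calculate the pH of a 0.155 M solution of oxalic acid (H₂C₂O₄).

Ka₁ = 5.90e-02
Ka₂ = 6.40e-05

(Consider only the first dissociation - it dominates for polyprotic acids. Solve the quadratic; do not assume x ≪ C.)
pH = 1.15

x² + Ka₁·x − Ka₁·C = 0 with Ka₁ = 5.90e-02, C = 0.155.
x = (−Ka₁ + √(Ka₁² + 4·Ka₁·C))/2 = 7.0576e-02 M, so pH = 1.15.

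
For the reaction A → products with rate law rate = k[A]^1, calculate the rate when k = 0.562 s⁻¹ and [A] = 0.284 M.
0.1596 M/s

rate = k·[A]^1 = 0.562·(0.284)^1 = 0.562·0.284 = 0.1596 M/s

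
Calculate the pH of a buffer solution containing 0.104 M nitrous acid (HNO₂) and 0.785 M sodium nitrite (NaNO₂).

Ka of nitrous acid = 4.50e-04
pH = 4.22

pKa = -log(4.50e-04) = 3.35. pH = pKa + log([A⁻]/[HA]) = 3.35 + log(0.785/0.104)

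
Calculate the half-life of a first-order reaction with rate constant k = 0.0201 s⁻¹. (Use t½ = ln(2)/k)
34.48 s

t½ = ln(2)/k = 0.6931/0.0201 = 34.48 s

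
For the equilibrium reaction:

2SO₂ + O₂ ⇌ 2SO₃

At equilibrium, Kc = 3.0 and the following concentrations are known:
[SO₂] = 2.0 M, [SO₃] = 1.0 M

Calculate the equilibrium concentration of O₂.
[O₂] = 0.0833 M

Kc = ([SO₃]^2) / ([SO₂]^2 × [O₂]) = 3.0
[O₂]^1 = (product terms)/(Kc · other reactant terms) = 1 / (3.0 · 4) = 0.083333
[O₂] = 0.0833 M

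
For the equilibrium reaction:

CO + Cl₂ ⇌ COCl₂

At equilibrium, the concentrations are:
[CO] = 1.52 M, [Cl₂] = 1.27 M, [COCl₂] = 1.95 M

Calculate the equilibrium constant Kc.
K_c = 1.0102

Kc = ([COCl₂]) / ([CO] × [Cl₂])
   = ((1.95)) / ((1.52)·(1.27))
   = 1.95 / 1.9304 = 1.0102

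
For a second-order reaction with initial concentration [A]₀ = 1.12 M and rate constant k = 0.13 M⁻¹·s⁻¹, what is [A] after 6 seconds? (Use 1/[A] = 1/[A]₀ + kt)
0.5978 M

1/[A] = 1/[A]₀ + k·t = 1/1.12 + (0.13)·(6) = 0.8929 + 0.7800 = 1.6729
[A] = 1/1.6729 = 0.5978 M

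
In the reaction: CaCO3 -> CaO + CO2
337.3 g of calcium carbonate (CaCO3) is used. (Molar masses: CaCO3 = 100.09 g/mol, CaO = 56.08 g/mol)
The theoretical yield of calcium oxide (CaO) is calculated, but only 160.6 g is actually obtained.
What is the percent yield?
Moles of CaCO3 = 337.3 g ÷ 100.09 g/mol = 3.36997 mol
Mole ratio: 1 mol CaO / 1 mol CaCO3
Moles of CaO = 3.36997 × (1/1) = 3.36997 mol
Theoretical yield = 3.36997 mol × 56.08 g/mol = 188.99 g
Actual yield = 160.6 g
Percent yield = (160.6 / 188.99) × 100% = 85.0%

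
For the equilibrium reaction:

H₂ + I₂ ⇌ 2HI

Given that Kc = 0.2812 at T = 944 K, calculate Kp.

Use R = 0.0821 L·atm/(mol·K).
K_p = 0.2812

Δn = (moles gaseous products) − (moles gaseous reactants) = 0
T = 944 K; RT = 0.0821 × 944 = 77.5024
Kp = Kc·(RT)^Δn = 0.2812 × (77.5024)^0 = 0.2812 × 1 = 0.2812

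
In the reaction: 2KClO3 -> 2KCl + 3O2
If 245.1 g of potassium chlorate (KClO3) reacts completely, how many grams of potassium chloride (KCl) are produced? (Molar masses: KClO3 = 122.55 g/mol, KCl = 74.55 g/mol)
Moles of KClO3 = 245.1 g ÷ 122.55 g/mol = 2 mol
Mole ratio: 2 mol KCl / 2 mol KClO3
Moles of KCl = 2 × (2/2) = 2 mol
Mass of KCl = 2 mol × 74.55 g/mol = 149.1 g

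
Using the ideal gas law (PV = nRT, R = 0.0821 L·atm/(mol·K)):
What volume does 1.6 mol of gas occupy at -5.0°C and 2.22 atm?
T = -5.0°C + 273.15 = 268.15 K
V = nRT/P = (1.6 × 0.0821 × 268.15) / 2.22
V = 15.87 L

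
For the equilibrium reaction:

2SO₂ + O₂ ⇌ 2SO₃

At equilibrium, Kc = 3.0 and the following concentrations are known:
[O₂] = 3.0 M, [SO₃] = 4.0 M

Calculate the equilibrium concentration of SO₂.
[SO₂] = 1.3333 M

Kc = ([SO₃]^2) / ([SO₂]^2 × [O₂]) = 3.0
[SO₂]^2 = (product terms)/(Kc · other reactant terms) = 16 / (3.0 · 3) = 1.7778
[SO₂] = (1.7778)^(1/2) = 1.3333 M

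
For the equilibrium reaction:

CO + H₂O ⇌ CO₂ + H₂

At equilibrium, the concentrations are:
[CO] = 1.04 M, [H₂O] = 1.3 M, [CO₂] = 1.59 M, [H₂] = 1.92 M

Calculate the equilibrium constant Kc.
K_c = 2.2580

Kc = ([CO₂] × [H₂]) / ([CO] × [H₂O])
   = ((1.59)·(1.92)) / ((1.04)·(1.3))
   = 3.0528 / 1.352 = 2.2580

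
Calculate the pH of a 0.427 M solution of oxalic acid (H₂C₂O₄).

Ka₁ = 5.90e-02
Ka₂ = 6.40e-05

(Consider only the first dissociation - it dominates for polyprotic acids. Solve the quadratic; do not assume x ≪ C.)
pH = 0.88

x² + Ka₁·x − Ka₁·C = 0 with Ka₁ = 5.90e-02, C = 0.427.
x = (−Ka₁ + √(Ka₁² + 4·Ka₁·C))/2 = 1.3194e-01 M, so pH = 0.88.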